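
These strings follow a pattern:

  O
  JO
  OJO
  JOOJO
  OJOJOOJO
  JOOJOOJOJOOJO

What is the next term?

From term 3 onward, concatenate the second-to-last term with the last: O·JO = OJO, JO·OJO = JOOJO, …
Continuing: OJOJOOJO · JOOJOOJOJOOJO gives term 7.

OJOJOOJOJOOJOOJOJOOJO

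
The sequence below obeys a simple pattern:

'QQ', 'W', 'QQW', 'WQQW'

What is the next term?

This is a Fibonacci-style word recurrence s(k) = s(k−2)·s(k−1): e.g. QQ·W = QQW.
Continuing: QQW · WQQW gives term 5.

QQWWQQW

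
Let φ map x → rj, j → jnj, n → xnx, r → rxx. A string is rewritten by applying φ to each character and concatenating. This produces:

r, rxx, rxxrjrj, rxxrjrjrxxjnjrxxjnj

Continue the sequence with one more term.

Rewriting the 19 symbols of rxxrjrjrxxjnjrxxjnj one by one yields rxx rj rj rxx jnj rxx jnj rxx rj rj jnj xnx jnj rxx rj rj jnj xnx jnj; concatenated:

rxxrjrjrxxjnjrxxjnjrxxrjrjjnjxnxjnjrxxrjrjjnjxnxjnj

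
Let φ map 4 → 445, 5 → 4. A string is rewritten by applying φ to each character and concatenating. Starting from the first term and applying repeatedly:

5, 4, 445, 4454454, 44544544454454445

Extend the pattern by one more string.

Rewriting the 17 symbols of 44544544454454445 one by one yields 445 445 4 445 445 4 445 445 445 4 445 445 4 445 445 445 4; concatenated:

44544544454454445445445444544544454454454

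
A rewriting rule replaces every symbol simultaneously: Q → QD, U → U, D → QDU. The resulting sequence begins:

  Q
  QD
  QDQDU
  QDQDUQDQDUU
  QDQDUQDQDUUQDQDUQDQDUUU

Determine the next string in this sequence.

Rewriting the 23 symbols of QDQDUQDQDUUQDQDUQDQDUUU one by one yields QD QDU QD QDU U QD QDU QD QDU U U QD QDU QD QDU U QD QDU QD QDU U U U; concatenated:

QDQDUQDQDUUQDQDUQDQDUUUQDQDUQDQDUUQDQDUQDQDUUUU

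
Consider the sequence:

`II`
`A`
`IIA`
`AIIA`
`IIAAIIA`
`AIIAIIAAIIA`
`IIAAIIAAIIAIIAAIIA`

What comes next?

This is a Fibonacci-style word recurrence s(k) = s(k−2)·s(k−1): e.g. II·A = IIA.
So term 8 is AIIAIIAAIIA·IIAAIIAAIIAIIAAIIA.

AIIAIIAAIIAIIAAIIAAIIAIIAAIIA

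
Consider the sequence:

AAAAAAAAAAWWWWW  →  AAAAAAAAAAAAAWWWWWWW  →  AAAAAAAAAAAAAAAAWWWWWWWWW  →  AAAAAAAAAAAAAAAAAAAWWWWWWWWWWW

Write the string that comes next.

The n-th term is 3n+1 A's then 2n-1 W's, where the shown terms are n = 3, 4, 5, 6.
For the next term, n = 7, so the run lengths are 22, 13.

AAAAAAAAAAAAAAAAAAAAAAWWWWWWWWWWWWW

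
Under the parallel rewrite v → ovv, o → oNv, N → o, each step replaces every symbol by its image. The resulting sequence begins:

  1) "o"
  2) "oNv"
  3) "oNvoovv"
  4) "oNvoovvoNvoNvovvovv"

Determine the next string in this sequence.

Applying the rule to each of the 19 symbols of oNvoovvoNvoNvovvovv gives the pieces oNv o ovv oNv oNv ovv ovv oNv o ovv oNv o ovv oNv ovv ovv oNv ovv ovv, which concatenate to the answer.

oNvoovvoNvoNvovvovvoNvoovvoNvoovvoNvovvovvoNvovvovv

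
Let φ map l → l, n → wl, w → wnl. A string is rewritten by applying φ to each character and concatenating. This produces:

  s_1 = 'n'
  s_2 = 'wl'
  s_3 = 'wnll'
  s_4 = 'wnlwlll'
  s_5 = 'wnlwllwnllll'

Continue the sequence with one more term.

wnlwllwnlllwnlwlllll

Rewriting each symbol of wnlwllwnllll: w→wnl, n→wl, l→l, w→wnl, l→l, l→l, w→wnl, n→wl, l→l, l→l, l→l, l→l, which concatenates to wnl wl l wnl l l wnl wl l l l l.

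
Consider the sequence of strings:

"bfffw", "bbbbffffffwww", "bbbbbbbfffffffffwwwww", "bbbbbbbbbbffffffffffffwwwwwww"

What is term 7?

bbbbbbbbbbbbbbbbbbbfffffffffffffffffffffwwwwwwwwwwwww

The n-th term is 3n-2 b's then 3n f's then 2n-1 w's (n = 1, 2, …).
At n = 7 the blocks have lengths 19, 21, 13.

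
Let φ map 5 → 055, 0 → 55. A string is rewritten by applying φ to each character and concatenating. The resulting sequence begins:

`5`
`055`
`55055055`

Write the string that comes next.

0550555505505555055055

Apply φ to 55055055 symbol by symbol: 5→055, 5→055, 0→55, 5→055, 5→055, 0→55, 5→055, 5→055; joined: 055 055 55 055 055 55 055 055.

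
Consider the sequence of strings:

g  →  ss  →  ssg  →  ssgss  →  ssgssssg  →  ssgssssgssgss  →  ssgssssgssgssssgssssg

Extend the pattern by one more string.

ssgssssgssgssssgssssgssgssssgssgss

From term 3 onward, concatenate the last term with the second-to-last: ss·g = ssg, ssg·ss = ssgss, …
Continuing: ssgssssgssgssssgssssg · ssgssssgssgss gives term 8.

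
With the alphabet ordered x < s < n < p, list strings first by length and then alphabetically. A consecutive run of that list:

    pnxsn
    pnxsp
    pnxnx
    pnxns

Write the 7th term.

pnxpx

Stepping forward 3 times from pnxns: pnxns → pnxnn → pnxnp, then the target.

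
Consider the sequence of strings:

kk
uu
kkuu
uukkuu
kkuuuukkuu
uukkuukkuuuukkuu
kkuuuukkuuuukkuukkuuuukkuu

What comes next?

This is a Fibonacci-style word recurrence s(k) = s(k−2)·s(k−1): e.g. kk·uu = kkuu.
So term 8 is uukkuukkuuuukkuu·kkuuuukkuuuukkuukkuuuukkuu.

uukkuukkuuuukkuukkuuuukkuuuukkuukkuuuukkuu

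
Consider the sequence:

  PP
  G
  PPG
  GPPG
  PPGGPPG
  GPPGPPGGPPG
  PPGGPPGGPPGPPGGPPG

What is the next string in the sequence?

GPPGPPGGPPGPPGGPPGGPPGPPGGPPG

From term 3 onward, concatenate the second-to-last term with the last: PP·G = PPG, G·PPG = GPPG, …
So term 8 is GPPGPPGGPPG·PPGGPPGGPPGPPGGPPG.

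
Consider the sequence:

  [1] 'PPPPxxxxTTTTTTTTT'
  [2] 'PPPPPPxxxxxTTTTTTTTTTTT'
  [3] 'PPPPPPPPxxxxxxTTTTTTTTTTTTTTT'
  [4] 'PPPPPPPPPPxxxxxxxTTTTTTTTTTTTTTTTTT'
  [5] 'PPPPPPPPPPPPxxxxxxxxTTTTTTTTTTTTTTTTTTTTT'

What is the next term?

Term n consists of 2n-2 P's, followed by n+1 x's, followed by 3n T's, where the shown terms are n = 3, 4, 5, 6, 7.
Setting n = 8 gives 14, 9, 24 characters in each block.

PPPPPPPPPPPPPPxxxxxxxxxTTTTTTTTTTTTTTTTTTTTTTTT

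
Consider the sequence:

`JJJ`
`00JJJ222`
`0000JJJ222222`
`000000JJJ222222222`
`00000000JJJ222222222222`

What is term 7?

s(k+1) = 00·s(k)·222, so each term gains 00 as a prefix and 222 as a suffix.
From 00000000JJJ222222222222, 2 further steps: 00000000JJJ222222222222 → 0000000000JJJ222222222222222 → (answer).

000000000000JJJ222222222222222222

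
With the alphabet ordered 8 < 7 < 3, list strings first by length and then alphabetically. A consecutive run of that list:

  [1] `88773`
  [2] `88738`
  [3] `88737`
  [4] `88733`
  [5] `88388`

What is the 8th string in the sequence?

Advancing 3 positions from 88388 through 88388 → 88387 → 88383 reaches term 8.

88378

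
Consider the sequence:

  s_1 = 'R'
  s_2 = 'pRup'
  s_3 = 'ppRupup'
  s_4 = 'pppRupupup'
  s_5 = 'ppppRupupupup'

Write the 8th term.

s(k+1) = p·s(k)·up, so each term gains p as a prefix and up as a suffix.
From ppppRupupupup, 3 further steps: ppppRupupupup → pppppRupupupupup → ppppppRupupupupupup → (answer).

pppppppRupupupupupupup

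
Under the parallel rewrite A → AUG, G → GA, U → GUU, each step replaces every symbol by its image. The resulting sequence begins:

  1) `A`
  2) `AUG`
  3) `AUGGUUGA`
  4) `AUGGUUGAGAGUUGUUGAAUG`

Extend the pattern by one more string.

Applying the rule to each of the 21 symbols of AUGGUUGAGAGUUGUUGAAUG gives the pieces AUG GUU GA GA GUU GUU GA AUG GA AUG GA GUU GUU GA GUU GUU GA AUG AUG GUU GA, which concatenate to the answer.

AUGGUUGAGAGUUGUUGAAUGGAAUGGAGUUGUUGAGUUGUUGAAUGAUGGUUGA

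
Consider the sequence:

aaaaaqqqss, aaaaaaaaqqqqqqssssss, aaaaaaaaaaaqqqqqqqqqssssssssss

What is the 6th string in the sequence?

Term n consists of 3n+2 a's, followed by 3n q's, followed by 4n-2 s's (n = 1, 2, …).
For term 6, n = 6, so the run lengths are 20, 18, 22.

aaaaaaaaaaaaaaaaaaaaqqqqqqqqqqqqqqqqqqssssssssssssssssssssss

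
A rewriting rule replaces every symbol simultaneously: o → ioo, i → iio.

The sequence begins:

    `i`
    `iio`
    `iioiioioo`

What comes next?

Expanding iioiioioo: i→iio, i→iio, o→ioo, i→iio, i→iio, o→ioo, i→iio, o→ioo, o→ioo. Concatenated: iio iio ioo iio iio ioo iio ioo ioo.

iioiioiooiioiioiooiioiooioo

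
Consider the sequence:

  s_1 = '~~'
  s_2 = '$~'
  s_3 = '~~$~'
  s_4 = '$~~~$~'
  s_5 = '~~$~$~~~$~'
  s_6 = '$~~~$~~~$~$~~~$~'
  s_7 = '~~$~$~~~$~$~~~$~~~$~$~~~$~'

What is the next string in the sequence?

This is a Fibonacci-style word recurrence s(k) = s(k−2)·s(k−1): e.g. ~~·$~ = ~~$~.
So term 8 is $~~~$~~~$~$~~~$~·~~$~$~~~$~$~~~$~~~$~$~~~$~.

$~~~$~~~$~$~~~$~~~$~$~~~$~$~~~$~~~$~$~~~$~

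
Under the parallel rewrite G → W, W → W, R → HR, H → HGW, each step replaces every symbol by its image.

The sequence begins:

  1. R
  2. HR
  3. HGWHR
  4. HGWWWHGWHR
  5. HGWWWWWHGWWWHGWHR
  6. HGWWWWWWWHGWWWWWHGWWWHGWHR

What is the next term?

HGWWWWWWWWWHGWWWWWWWHGWWWWWHGWWWHGWHR

φ(HGWWWWWWWHGWWWWWHGWWWHGWHR) expands symbol-by-symbol to HGW W W W W W W W W HGW W W W W W W HGW W W W W HGW W W HGW HR; joining the 26 pieces gives the next term.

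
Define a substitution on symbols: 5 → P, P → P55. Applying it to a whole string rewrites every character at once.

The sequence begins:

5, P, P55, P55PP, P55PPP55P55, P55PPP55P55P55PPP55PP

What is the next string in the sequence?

Rewriting the 21 symbols of P55PPP55P55P55PPP55PP one by one yields P55 P P P55 P55 P55 P P P55 P P P55 P P P55 P55 P55 P P P55 P55; concatenated:

P55PPP55P55P55PPP55PPP55PPP55P55P55PPP55P55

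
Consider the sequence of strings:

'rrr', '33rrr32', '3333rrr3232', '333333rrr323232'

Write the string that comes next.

s(k+1) = 33·s(k)·32, so each term gains 33 as a prefix and 32 as a suffix.
One more step from 333333rrr323232 gives the answer.

33333333rrr32323232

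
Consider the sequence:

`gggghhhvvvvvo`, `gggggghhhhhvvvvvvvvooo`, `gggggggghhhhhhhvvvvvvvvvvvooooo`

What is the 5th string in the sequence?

The n-th term is 2n+2 g's then 2n+1 h's then 3n+2 v's then 2n-1 o's (n = 1, 2, …).
At n = 5 the blocks have lengths 12, 11, 17, 9.

gggggggggggghhhhhhhhhhhvvvvvvvvvvvvvvvvvooooooooo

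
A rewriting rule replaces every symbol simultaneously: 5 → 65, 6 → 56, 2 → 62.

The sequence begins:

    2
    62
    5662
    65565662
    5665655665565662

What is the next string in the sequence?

65565665566565565665655665565662

Applying the rule to each of the 16 symbols of 5665655665565662 gives the pieces 65 56 56 65 56 65 65 56 56 65 65 56 65 56 56 62, which concatenate to the answer.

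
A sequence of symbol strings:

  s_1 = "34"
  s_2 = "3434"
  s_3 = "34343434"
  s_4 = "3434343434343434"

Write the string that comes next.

s(k+1) = s(k)·s(k) — each term doubles the last.
Doubling 3434343434343434:

34343434343434343434343434343434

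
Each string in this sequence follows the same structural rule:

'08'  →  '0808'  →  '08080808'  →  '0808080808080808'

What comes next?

08080808080808080808080808080808

Every step duplicates the string.
So the next term is two copies of 0808080808080808.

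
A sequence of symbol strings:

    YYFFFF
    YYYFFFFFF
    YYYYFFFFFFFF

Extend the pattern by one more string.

YYYYYFFFFFFFFFF

Term n consists of n Y's, followed by 2n F's, where the shown terms are n = 2, 3, 4.
Setting n = 5 gives 5, 10 characters in each block.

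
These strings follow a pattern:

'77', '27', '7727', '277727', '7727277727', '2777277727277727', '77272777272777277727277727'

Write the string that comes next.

From term 3 onward, concatenate the second-to-last term with the last: 77·27 = 7727, 27·7727 = 277727, …
So term 8 is 2777277727277727·77272777272777277727277727.

277727772727772777272777272777277727277727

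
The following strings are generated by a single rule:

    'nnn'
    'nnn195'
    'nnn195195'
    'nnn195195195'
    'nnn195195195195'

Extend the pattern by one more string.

nnn195195195195195

The strings grow by a fixed suffix 195 each time.
One more step from nnn195195195195 gives the answer.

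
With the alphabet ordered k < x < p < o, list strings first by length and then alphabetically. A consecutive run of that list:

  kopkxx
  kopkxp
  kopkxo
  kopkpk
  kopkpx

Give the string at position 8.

kopkok

Continuing the enumeration 3 steps past kopkpx: kopkpx → kopkpp → kopkpo → (answer).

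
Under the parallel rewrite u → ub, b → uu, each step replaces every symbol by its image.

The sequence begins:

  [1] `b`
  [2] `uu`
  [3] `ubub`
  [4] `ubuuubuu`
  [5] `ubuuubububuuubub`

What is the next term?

Applying the rule to each of the 16 symbols of ubuuubububuuubub gives the pieces ub uu ub ub ub uu ub uu ub uu ub ub ub uu ub uu, which concatenate to the answer.

ubuuubububuuubuuubuuubububuuubuu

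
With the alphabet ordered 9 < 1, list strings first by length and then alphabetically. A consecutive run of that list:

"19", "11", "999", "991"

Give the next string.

919

Treat 991 as a base-2 numeral over the given alphabet and add one, carrying through any trailing 1's.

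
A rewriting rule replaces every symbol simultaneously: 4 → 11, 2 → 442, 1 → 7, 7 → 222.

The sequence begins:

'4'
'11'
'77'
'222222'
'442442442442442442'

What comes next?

Rewriting the 18 symbols of 442442442442442442 one by one yields 11 11 442 11 11 442 11 11 442 11 11 442 11 11 442 11 11 442; concatenated:

111144211114421111442111144211114421111442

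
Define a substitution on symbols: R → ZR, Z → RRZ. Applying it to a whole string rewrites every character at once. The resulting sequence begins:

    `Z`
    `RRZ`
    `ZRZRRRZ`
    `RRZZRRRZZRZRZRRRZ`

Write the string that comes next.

Replace each of the 17 characters of RRZZRRRZZRZRZRRRZ in place — ZR ZR RRZ RRZ ZR ZR ZR RRZ RRZ ZR RRZ ZR RRZ ZR ZR ZR RRZ — and concatenate.

ZRZRRRZRRZZRZRZRRRZRRZZRRRZZRRRZZRZRZRRRZ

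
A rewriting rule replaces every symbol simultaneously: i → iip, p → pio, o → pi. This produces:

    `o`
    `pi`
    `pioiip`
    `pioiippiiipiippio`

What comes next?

pioiippiiipiippiopioiipiipiippioiipiippiopioiippi

φ(pioiippiiipiippio) expands symbol-by-symbol to pio iip pi iip iip pio pio iip iip iip pio iip iip pio pio iip pi; joining the 17 pieces gives the next term.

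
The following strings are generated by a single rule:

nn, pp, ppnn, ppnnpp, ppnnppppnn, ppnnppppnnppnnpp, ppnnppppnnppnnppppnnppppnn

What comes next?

ppnnppppnnppnnppppnnppppnnppnnppppnnppnnpp

From term 3 onward, concatenate the last term with the second-to-last: pp·nn = ppnn, ppnn·pp = ppnnpp, …
Continuing: ppnnppppnnppnnppppnnppppnn · ppnnppppnnppnnpp gives term 8.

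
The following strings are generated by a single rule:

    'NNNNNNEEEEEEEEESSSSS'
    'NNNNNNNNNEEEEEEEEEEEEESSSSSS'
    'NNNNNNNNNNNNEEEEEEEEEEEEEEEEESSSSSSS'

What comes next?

Reading off run lengths: N runs 6, 9, 12; E runs 9, 13, 17; S runs 5, 6, 7 — each is linear in n, where the shown terms are n = 2, 3, 4.
Setting n = 5 gives 15, 21, 8 characters in each block.

NNNNNNNNNNNNNNNEEEEEEEEEEEEEEEEEEEEESSSSSSSS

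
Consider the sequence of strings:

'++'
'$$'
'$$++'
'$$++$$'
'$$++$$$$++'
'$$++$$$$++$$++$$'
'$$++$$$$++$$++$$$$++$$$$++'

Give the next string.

This is a Fibonacci-style word recurrence s(k) = s(k−1)·s(k−2): e.g. $$·++ = $$++.
So term 8 is $$++$$$$++$$++$$$$++$$$$++·$$++$$$$++$$++$$.

$$++$$$$++$$++$$$$++$$$$++$$++$$$$++$$++$$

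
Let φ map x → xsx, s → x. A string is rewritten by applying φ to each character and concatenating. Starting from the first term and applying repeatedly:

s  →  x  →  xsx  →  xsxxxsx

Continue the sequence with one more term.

xsxxxsxxsxxsxxxsx

Apply φ to xsxxxsx symbol by symbol: x→xsx, s→x, x→xsx, x→xsx, x→xsx, s→x, x→xsx; joined: xsx x xsx xsx xsx x xsx.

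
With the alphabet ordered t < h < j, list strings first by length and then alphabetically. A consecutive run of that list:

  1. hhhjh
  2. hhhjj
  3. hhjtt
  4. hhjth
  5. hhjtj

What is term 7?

hhjhh

Stepping forward 2 times from hhjtj: hhjtj → hhjht, then the target.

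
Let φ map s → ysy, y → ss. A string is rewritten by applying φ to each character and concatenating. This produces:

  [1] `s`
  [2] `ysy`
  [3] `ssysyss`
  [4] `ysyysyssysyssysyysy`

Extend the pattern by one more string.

Replace each of the 19 characters of ysyysyssysyssysyysy in place — ss ysy ss ss ysy ss ysy ysy ss ysy ss ysy ysy ss ysy ss ss ysy ss — and concatenate.

ssysyssssysyssysyysyssysyssysyysyssysyssssysyss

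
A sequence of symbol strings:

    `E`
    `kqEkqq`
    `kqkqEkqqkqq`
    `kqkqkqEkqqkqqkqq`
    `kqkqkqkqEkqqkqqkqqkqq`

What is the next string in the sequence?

Every step adds kq to the front and kqq to the end of the previous string.
One more step from kqkqkqkqEkqqkqqkqqkqq gives the answer.

kqkqkqkqkqEkqqkqqkqqkqqkqq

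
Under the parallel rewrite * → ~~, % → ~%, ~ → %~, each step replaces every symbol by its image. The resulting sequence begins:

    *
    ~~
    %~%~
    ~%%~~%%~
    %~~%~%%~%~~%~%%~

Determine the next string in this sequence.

Rewriting the 16 symbols of %~~%~%%~%~~%~%%~ one by one yields ~% %~ %~ ~% %~ ~% ~% %~ ~% %~ %~ ~% %~ ~% ~% %~; concatenated:

~%%~%~~%%~~%~%%~~%%~%~~%%~~%~%%~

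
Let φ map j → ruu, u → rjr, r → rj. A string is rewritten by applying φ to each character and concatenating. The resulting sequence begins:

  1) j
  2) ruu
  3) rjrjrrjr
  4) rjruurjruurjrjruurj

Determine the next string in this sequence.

Applying the rule to each of the 19 symbols of rjruurjruurjrjruurj gives the pieces rj ruu rj rjr rjr rj ruu rj rjr rjr rj ruu rj ruu rj rjr rjr rj ruu, which concatenate to the answer.

rjruurjrjrrjrrjruurjrjrrjrrjruurjruurjrjrrjrrjruu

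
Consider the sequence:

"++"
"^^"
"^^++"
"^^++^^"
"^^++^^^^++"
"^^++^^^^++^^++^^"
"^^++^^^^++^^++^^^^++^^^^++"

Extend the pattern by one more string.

Each term (from the third on) is the previous term followed by the one before it: term 3 = ^^·++ = ^^++.
Continuing: ^^++^^^^++^^++^^^^++^^^^++ · ^^++^^^^++^^++^^ gives term 8.

^^++^^^^++^^++^^^^++^^^^++^^++^^^^++^^++^^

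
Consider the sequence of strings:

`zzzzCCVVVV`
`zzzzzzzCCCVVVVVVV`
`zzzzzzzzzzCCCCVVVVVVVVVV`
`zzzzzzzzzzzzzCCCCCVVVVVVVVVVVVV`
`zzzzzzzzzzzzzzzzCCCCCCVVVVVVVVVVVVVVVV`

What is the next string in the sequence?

Each string has the form z^{3n+1} C^{n+1} V^{3n+1} (n = 1, 2, …).
Setting n = 6 gives 19, 7, 19 characters in each block.

zzzzzzzzzzzzzzzzzzzCCCCCCCVVVVVVVVVVVVVVVVVVV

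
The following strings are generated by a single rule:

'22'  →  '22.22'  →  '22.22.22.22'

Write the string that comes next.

Each string is two copies of the previous one joined by '.'.
One more doubling of 22.22.22.22 gives the answer.

22.22.22.22.22.22.22.22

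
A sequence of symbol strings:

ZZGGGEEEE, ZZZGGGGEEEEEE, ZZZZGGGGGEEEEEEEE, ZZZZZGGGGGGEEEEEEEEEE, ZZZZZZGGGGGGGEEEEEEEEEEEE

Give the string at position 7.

ZZZZZZZZGGGGGGGGGEEEEEEEEEEEEEEEE

Reading off run lengths: Z runs 2, 3, 4, 5, 6; G runs 3, 4, 5, 6, 7; E runs 4, 6, 8, 10, 12 — each is linear in n, where the shown terms are n = 2, 3, 4, 5, 6.
For term 7, n = 8, so the run lengths are 8, 9, 16.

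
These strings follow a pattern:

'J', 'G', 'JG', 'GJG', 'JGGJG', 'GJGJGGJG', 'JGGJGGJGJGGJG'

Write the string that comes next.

This is a Fibonacci-style word recurrence s(k) = s(k−2)·s(k−1): e.g. J·G = JG.
So term 8 is GJGJGGJG·JGGJGGJGJGGJG.

GJGJGGJGJGGJGGJGJGGJG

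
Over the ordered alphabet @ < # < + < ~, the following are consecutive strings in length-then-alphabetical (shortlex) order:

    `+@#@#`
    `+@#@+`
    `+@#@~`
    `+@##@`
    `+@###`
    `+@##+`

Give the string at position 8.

Continuing the enumeration 2 steps past +@##+: +@##+ → +@##~ → (answer).

+@#+@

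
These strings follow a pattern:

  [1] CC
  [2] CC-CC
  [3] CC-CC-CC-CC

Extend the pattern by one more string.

Each string is two copies of the previous one joined by '-'.
One more doubling of CC-CC-CC-CC gives the answer.

CC-CC-CC-CC-CC-CC-CC-CC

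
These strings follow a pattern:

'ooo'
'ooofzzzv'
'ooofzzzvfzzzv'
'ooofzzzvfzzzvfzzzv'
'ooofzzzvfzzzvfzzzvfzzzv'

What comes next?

The strings grow by a fixed suffix fzzzv each time.
One more step from ooofzzzvfzzzvfzzzvfzzzv gives the answer.

ooofzzzvfzzzvfzzzvfzzzvfzzzv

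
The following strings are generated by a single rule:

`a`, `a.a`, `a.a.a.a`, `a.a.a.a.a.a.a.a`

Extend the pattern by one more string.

Every step duplicates the string with '.' between the halves.
One more doubling of a.a.a.a.a.a.a.a gives the answer.

a.a.a.a.a.a.a.a.a.a.a.a.a.a.a.a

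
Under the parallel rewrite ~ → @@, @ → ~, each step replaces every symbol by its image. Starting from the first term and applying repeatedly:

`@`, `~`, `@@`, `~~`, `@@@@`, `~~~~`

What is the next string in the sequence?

Rewriting each symbol of ~~~~: ~→@@, ~→@@, ~→@@, ~→@@, which concatenates to @@ @@ @@ @@.

@@@@@@@@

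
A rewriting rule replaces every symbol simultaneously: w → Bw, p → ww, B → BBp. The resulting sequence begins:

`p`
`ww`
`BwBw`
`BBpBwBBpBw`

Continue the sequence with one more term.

BBpBBpwwBBpBwBBpBBpwwBBpBw

Apply φ to BBpBwBBpBw symbol by symbol: B→BBp, B→BBp, p→ww, B→BBp, w→Bw, B→BBp, B→BBp, p→ww, B→BBp, w→Bw; joined: BBp BBp ww BBp Bw BBp BBp ww BBp Bw.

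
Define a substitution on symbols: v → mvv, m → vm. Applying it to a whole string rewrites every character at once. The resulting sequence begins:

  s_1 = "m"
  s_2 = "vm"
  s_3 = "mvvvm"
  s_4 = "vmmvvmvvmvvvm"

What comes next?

Rewriting the 13 symbols of vmmvvmvvmvvvm one by one yields mvv vm vm mvv mvv vm mvv mvv vm mvv mvv mvv vm; concatenated:

mvvvmvmmvvmvvvmmvvmvvvmmvvmvvmvvvm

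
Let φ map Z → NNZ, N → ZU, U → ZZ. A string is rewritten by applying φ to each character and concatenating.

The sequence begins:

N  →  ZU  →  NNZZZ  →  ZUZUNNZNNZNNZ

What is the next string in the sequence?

NNZZZNNZZZZUZUNNZZUZUNNZZUZUNNZ

φ(ZUZUNNZNNZNNZ) expands symbol-by-symbol to NNZ ZZ NNZ ZZ ZU ZU NNZ ZU ZU NNZ ZU ZU NNZ; joining the 13 pieces gives the next term.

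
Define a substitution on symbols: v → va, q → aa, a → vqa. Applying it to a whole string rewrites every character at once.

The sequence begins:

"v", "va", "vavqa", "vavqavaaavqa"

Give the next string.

vavqavaaavqavavqavqavqavaaavqa

Apply φ to vavqavaaavqa symbol by symbol: v→va, a→vqa, v→va, q→aa, a→vqa, v→va, a→vqa, a→vqa, a→vqa, v→va, q→aa, a→vqa; joined: va vqa va aa vqa va vqa vqa vqa va aa vqa.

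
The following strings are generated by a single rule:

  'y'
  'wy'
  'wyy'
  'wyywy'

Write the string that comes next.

wyywywyy

From term 3 onward, concatenate the last term with the second-to-last: wy·y = wyy, wyy·wy = wyywy, …
Continuing: wyywy · wyy gives term 5.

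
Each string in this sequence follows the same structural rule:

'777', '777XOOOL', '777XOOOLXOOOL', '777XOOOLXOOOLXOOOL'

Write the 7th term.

Each term is the previous one with XOOOL appended.
From 777XOOOLXOOOLXOOOL, 3 further steps: 777XOOOLXOOOLXOOOL → 777XOOOLXOOOLXOOOLXOOOL → 777XOOOLXOOOLXOOOLXOOOLXOOOL → (answer).

777XOOOLXOOOLXOOOLXOOOLXOOOLXOOOL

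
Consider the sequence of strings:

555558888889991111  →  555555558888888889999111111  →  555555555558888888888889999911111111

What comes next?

Each string has the form 5^{3n-1} 8^{3n} 9^{n+1} 1^{2n}, where the shown terms are n = 2, 3, 4.
For the next term, n = 5, so the run lengths are 14, 15, 6, 10.

555555555555558888888888888889999991111111111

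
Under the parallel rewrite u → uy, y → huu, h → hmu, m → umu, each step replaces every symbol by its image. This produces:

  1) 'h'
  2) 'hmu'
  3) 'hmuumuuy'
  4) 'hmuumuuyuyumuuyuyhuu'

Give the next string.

hmuumuuyuyumuuyuyhuuuyhuuuyumuuyuyhuuuyhuuhmuuyuy

Applying the rule to each of the 20 symbols of hmuumuuyuyumuuyuyhuu gives the pieces hmu umu uy uy umu uy uy huu uy huu uy umu uy uy huu uy huu hmu uy uy, which concatenate to the answer.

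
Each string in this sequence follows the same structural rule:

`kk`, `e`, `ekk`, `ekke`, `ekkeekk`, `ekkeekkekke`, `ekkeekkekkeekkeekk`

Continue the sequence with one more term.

From term 3 onward, concatenate the last term with the second-to-last: e·kk = ekk, ekk·e = ekke, …
Continuing: ekkeekkekkeekkeekk · ekkeekkekke gives term 8.

ekkeekkekkeekkeekkekkeekkekke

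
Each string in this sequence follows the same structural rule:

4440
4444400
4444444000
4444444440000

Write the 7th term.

Term n consists of 2n+1 4's, followed by n 0's (n = 1, 2, …).
At n = 7 the blocks have lengths 15, 7.

4444444444444440000000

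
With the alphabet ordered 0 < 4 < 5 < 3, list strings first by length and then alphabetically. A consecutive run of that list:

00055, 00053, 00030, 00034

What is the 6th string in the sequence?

Advancing 2 positions from 00034 through 00034 → 00035 reaches term 6.

00033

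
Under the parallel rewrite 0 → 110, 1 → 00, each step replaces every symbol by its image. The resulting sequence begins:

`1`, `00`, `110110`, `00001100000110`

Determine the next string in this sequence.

11011011011000001101101101101100000110

φ(00001100000110) expands symbol-by-symbol to 110 110 110 110 00 00 110 110 110 110 110 00 00 110; joining the 14 pieces gives the next term.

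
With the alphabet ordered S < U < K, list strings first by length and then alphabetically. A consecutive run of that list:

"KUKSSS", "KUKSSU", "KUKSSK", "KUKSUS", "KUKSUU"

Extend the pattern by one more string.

KUKSUK

Treat KUKSUU as a base-3 numeral over the given alphabet and add one, carrying through any trailing K's.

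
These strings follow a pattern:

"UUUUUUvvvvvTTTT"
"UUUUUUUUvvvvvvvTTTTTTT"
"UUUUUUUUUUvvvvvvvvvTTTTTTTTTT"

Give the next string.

UUUUUUUUUUUUvvvvvvvvvvvTTTTTTTTTTTTT

Term n consists of 2n+2 U's, followed by 2n+1 v's, followed by 3n-2 T's, where the shown terms are n = 2, 3, 4.
At n = 5 the blocks have lengths 12, 11, 13.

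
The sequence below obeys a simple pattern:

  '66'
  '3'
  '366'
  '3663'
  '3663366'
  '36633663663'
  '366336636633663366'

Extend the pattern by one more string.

36633663663366336636633663663

This is a Fibonacci-style word recurrence s(k) = s(k−1)·s(k−2): e.g. 3·66 = 366.
So term 8 is 366336636633663366·36633663663.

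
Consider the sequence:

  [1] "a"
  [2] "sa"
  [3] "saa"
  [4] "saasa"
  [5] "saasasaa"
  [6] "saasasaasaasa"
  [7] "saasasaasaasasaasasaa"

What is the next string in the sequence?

This is a Fibonacci-style word recurrence s(k) = s(k−1)·s(k−2): e.g. sa·a = saa.
The next term joins saasasaasaasasaasasaa and saasasaasaasa.

saasasaasaasasaasasaasaasasaasaasa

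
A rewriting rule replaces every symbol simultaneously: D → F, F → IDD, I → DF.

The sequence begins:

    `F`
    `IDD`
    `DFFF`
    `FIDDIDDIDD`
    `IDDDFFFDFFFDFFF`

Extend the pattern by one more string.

DFFFFIDDIDDIDDFIDDIDDIDDFIDDIDDIDD

φ(IDDDFFFDFFFDFFF) expands symbol-by-symbol to DF F F F IDD IDD IDD F IDD IDD IDD F IDD IDD IDD; joining the 15 pieces gives the next term.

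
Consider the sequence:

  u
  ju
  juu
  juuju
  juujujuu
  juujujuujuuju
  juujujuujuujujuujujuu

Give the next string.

Each term (from the third on) is the previous term followed by the one before it: term 3 = ju·u = juu.
So term 8 is juujujuujuujujuujujuu·juujujuujuuju.

juujujuujuujujuujujuujuujujuujuuju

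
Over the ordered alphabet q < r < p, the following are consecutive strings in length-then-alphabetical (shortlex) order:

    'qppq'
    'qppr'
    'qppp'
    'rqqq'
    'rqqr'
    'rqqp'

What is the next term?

rqrq

The successor of rqqp increments the rightmost position that isn't already p and resets every position after it to q.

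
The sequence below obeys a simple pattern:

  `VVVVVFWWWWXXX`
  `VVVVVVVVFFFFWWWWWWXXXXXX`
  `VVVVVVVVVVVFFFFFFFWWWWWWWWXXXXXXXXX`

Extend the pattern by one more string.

Term n consists of 3n+2 V's, followed by 3n-2 F's, followed by 2n+2 W's, followed by 3n X's (n = 1, 2, …).
Setting n = 4 gives 14, 10, 10, 12 characters in each block.

VVVVVVVVVVVVVVFFFFFFFFFFWWWWWWWWWWXXXXXXXXXXXX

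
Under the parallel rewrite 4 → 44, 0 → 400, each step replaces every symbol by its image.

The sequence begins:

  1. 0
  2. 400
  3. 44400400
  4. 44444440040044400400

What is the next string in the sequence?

φ(44444440040044400400) expands symbol-by-symbol to 44 44 44 44 44 44 44 400 400 44 400 400 44 44 44 400 400 44 400 400; joining the 20 pieces gives the next term.

444444444444444004004440040044444440040044400400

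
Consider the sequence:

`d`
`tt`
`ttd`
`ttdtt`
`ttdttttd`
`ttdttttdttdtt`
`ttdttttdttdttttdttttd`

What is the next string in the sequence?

ttdttttdttdttttdttttdttdttttdttdtt

From term 3 onward, concatenate the last term with the second-to-last: tt·d = ttd, ttd·tt = ttdtt, …
The next term joins ttdttttdttdttttdttttd and ttdttttdttdtt.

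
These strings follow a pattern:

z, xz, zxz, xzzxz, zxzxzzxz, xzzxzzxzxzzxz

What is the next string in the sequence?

From term 3 onward, concatenate the second-to-last term with the last: z·xz = zxz, xz·zxz = xzzxz, …
So term 7 is zxzxzzxz·xzzxzzxzxzzxz.

zxzxzzxzxzzxzzxzxzzxz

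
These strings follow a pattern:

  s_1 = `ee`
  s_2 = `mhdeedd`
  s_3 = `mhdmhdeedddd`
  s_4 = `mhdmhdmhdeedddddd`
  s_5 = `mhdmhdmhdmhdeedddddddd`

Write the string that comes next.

Every step adds mhd to the front and dd to the end of the previous string.
Applying this once more to mhdmhdmhdmhdeedddddddd:

mhdmhdmhdmhdmhdeedddddddddd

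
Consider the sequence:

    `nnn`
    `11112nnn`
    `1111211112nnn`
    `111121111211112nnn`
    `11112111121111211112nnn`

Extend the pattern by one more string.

1111211112111121111211112nnn

Each term is the previous one with 11112 prepended.
So the next term is 11112·11112111121111211112nnn.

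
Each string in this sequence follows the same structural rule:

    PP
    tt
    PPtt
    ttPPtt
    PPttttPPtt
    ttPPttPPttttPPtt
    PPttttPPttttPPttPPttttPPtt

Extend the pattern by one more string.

Each term (from the third on) is the two preceding terms concatenated in order: term 3 = PP·tt = PPtt.
So term 8 is ttPPttPPttttPPtt·PPttttPPttttPPttPPttttPPtt.

ttPPttPPttttPPttPPttttPPttttPPttPPttttPPtt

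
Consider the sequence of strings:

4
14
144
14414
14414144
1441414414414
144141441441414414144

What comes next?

Each term (from the third on) is the previous term followed by the one before it: term 3 = 14·4 = 144.
Continuing: 144141441441414414144 · 1441414414414 gives term 8.

1441414414414144141441441414414414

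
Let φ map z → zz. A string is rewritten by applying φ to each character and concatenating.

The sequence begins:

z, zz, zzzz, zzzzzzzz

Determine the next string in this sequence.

zzzzzzzzzzzzzzzz

Apply φ to zzzzzzzz symbol by symbol: z→zz, z→zz, z→zz, z→zz, z→zz, z→zz, z→zz, z→zz; joined: zz zz zz zz zz zz zz zz.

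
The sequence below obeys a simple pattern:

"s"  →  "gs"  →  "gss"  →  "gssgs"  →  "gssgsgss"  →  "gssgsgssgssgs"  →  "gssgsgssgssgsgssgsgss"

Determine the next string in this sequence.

gssgsgssgssgsgssgsgssgssgsgssgssgs

This is a Fibonacci-style word recurrence s(k) = s(k−1)·s(k−2): e.g. gs·s = gss.
Continuing: gssgsgssgssgsgssgsgss · gssgsgssgssgs gives term 8.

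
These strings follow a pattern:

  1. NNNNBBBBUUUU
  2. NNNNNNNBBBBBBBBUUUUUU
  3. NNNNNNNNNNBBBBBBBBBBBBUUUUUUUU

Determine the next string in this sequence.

Each string has the form N^{3n+1} B^{4n} U^{2n+2} (n = 1, 2, …).
Setting n = 4 gives 13, 16, 10 characters in each block.

NNNNNNNNNNNNNBBBBBBBBBBBBBBBBUUUUUUUUUU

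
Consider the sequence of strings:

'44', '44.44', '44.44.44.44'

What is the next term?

s(k+1) = s(k)·.·s(k) — each term doubles the last with '.' between the halves.
One more doubling of 44.44.44.44 gives the answer.

44.44.44.44.44.44.44.44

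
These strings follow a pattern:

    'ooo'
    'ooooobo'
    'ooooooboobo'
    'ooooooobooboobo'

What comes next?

s(k+1) = o·s(k)·obo, so each term gains o as a prefix and obo as a suffix.
Applying this once more to ooooooobooboobo:

ooooooooboobooboobo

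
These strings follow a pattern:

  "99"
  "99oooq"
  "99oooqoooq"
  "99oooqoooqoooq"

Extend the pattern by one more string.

The strings grow by a fixed suffix oooq each time.
Applying this once more to 99oooqoooqoooq:

99oooqoooqoooqoooq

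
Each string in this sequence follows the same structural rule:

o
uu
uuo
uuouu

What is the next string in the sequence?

From term 3 onward, concatenate the last term with the second-to-last: uu·o = uuo, uuo·uu = uuouu, …
The next term joins uuouu and uuo.

uuouuuuo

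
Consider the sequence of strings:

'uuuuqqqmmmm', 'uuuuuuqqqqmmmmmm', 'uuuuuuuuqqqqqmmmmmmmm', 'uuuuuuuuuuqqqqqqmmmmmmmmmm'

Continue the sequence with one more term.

Term n consists of 2n u's, followed by n+1 q's, followed by 2n m's, where the shown terms are n = 2, 3, 4, 5.
At n = 6 the blocks have lengths 12, 7, 12.

uuuuuuuuuuuuqqqqqqqmmmmmmmmmmmm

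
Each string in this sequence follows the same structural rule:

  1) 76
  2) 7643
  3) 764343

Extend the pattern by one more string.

The strings grow by a fixed suffix 43 each time.
One more step from 764343 gives the answer.

76434343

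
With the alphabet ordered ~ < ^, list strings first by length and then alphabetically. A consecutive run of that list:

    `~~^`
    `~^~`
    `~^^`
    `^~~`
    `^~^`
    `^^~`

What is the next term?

Treat ^^~ as a base-2 numeral over the given alphabet and add one, carrying through any trailing ^'s.

^^^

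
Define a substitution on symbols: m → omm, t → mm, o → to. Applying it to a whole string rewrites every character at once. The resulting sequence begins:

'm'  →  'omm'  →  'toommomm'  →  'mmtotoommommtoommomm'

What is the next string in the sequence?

Rewriting the 20 symbols of mmtotoommommtoommomm one by one yields omm omm mm to mm to to omm omm to omm omm mm to to omm omm to omm omm; concatenated:

ommommmmtommtotoommommtoommommmmtotoommommtoommomm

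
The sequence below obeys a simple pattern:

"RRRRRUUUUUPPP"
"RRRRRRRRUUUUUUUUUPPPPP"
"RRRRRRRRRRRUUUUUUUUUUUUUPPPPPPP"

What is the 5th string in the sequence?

RRRRRRRRRRRRRRRRRUUUUUUUUUUUUUUUUUUUUUPPPPPPPPPPP

Reading off run lengths: R runs 5, 8, 11; U runs 5, 9, 13; P runs 3, 5, 7 — each is linear in n (n = 1, 2, …).
Setting n = 5 gives 17, 21, 11 characters in each block.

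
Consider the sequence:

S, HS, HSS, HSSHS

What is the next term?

This is a Fibonacci-style word recurrence s(k) = s(k−1)·s(k−2): e.g. HS·S = HSS.
Continuing: HSSHS · HSS gives term 5.

HSSHSHSS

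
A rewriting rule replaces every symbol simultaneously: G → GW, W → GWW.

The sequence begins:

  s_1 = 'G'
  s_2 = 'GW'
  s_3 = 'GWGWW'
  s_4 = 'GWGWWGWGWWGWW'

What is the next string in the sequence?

φ(GWGWWGWGWWGWW) expands symbol-by-symbol to GW GWW GW GWW GWW GW GWW GW GWW GWW GW GWW GWW; joining the 13 pieces gives the next term.

GWGWWGWGWWGWWGWGWWGWGWWGWWGWGWWGWW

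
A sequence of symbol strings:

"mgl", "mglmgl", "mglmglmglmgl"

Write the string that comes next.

s(k+1) = s(k)·s(k) — each term doubles the last.
Doubling mglmglmglmgl:

mglmglmglmglmglmglmglmgl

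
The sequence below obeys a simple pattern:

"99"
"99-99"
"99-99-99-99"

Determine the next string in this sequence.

Each string is two copies of the previous one joined by '-'.
So the next term is two copies of 99-99-99-99 with '-' between the halves.

99-99-99-99-99-99-99-99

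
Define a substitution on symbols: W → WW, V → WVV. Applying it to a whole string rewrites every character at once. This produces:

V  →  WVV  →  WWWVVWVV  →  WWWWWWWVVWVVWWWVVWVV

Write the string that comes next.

WWWWWWWWWWWWWWWVVWVVWWWVVWVVWWWWWWWVVWVVWWWVVWVV

φ(WWWWWWWVVWVVWWWVVWVV) expands symbol-by-symbol to WW WW WW WW WW WW WW WVV WVV WW WVV WVV WW WW WW WVV WVV WW WVV WVV; joining the 20 pieces gives the next term.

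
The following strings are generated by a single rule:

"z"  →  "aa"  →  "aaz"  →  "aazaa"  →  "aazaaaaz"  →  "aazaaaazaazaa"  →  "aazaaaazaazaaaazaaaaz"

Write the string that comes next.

aazaaaazaazaaaazaaaazaazaaaazaazaa

This is a Fibonacci-style word recurrence s(k) = s(k−1)·s(k−2): e.g. aa·z = aaz.
Continuing: aazaaaazaazaaaazaaaaz · aazaaaazaazaa gives term 8.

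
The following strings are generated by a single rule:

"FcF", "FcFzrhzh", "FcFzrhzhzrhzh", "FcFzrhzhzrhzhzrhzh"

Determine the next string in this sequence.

Every step adds zrhzh to the end: s(k+1) = s(k)·zrhzh.
Applying this once more to FcFzrhzhzrhzhzrhzh:

FcFzrhzhzrhzhzrhzhzrhzh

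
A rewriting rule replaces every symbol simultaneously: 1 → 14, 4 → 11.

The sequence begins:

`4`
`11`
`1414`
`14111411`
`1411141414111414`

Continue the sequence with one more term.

Replace each of the 16 characters of 1411141414111414 in place — 14 11 14 14 14 11 14 11 14 11 14 14 14 11 14 11 — and concatenate.

14111414141114111411141414111411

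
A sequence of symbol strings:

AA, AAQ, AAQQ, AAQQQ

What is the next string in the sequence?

AAQQQQ

The strings grow by a fixed suffix Q each time.
So the next term is AAQQQ·Q.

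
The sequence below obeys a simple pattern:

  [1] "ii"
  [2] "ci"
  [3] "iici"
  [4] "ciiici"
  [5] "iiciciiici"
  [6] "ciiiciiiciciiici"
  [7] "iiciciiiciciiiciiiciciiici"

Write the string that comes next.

ciiiciiiciciiiciiiciciiiciciiiciiiciciiici

Each term (from the third on) is the two preceding terms concatenated in order: term 3 = ii·ci = iici.
The next term joins ciiiciiiciciiici and iiciciiiciciiiciiiciciiici.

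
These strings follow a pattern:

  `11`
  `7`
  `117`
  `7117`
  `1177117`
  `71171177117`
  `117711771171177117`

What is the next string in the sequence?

This is a Fibonacci-style word recurrence s(k) = s(k−2)·s(k−1): e.g. 11·7 = 117.
So term 8 is 71171177117·117711771171177117.

71171177117117711771171177117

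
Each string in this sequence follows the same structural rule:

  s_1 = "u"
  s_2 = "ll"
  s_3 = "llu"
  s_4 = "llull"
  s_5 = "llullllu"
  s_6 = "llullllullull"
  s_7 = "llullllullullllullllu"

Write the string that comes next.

From term 3 onward, concatenate the last term with the second-to-last: ll·u = llu, llu·ll = llull, …
Continuing: llullllullullllullllu · llullllullull gives term 8.

llullllullullllullllullullllullull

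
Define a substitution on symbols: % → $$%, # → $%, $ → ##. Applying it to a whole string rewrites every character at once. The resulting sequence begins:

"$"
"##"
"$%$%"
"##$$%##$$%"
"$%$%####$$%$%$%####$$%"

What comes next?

##$$%##$$%$%$%$%$%####$$%##$$%##$$%$%$%$%$%####$$%

Replace each of the 22 characters of $%$%####$$%$%$%####$$% in place — ## $$% ## $$% $% $% $% $% ## ## $$% ## $$% ## $$% $% $% $% $% ## ## $$% — and concatenate.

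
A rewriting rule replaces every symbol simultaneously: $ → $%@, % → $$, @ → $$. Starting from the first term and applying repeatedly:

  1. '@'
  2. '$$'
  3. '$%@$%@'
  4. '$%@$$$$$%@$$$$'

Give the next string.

φ($%@$$$$$%@$$$$) expands symbol-by-symbol to $%@ $$ $$ $%@ $%@ $%@ $%@ $%@ $$ $$ $%@ $%@ $%@ $%@; joining the 14 pieces gives the next term.

$%@$$$$$%@$%@$%@$%@$%@$$$$$%@$%@$%@$%@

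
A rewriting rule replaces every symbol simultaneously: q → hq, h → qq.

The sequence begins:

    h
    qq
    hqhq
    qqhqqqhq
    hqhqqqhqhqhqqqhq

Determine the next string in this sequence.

Replace each of the 16 characters of hqhqqqhqhqhqqqhq in place — qq hq qq hq hq hq qq hq qq hq qq hq hq hq qq hq — and concatenate.

qqhqqqhqhqhqqqhqqqhqqqhqhqhqqqhq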